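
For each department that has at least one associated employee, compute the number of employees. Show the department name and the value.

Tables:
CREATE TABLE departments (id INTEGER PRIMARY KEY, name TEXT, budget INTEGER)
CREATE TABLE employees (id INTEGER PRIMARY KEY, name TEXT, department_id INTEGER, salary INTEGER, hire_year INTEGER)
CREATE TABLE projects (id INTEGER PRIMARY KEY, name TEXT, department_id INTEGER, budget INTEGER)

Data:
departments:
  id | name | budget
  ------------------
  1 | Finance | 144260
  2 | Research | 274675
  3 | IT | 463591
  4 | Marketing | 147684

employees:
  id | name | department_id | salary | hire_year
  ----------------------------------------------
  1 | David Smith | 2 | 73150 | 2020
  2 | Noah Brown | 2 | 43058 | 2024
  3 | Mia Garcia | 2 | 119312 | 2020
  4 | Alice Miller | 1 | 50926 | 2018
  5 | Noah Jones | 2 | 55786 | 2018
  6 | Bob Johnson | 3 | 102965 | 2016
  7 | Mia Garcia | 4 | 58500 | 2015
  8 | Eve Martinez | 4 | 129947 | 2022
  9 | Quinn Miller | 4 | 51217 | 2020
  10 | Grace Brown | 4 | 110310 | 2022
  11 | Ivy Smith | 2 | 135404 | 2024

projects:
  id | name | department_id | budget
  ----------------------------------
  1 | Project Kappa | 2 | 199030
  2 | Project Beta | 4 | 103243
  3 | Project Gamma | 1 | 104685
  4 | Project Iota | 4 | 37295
SELECT p.name, COUNT(*) AS n FROM employees c JOIN departments p ON c.department_id = p.id GROUP BY p.id, p.name

Execution result:
name | n
Finance | 1
Research | 5
IT | 1
Marketing | 4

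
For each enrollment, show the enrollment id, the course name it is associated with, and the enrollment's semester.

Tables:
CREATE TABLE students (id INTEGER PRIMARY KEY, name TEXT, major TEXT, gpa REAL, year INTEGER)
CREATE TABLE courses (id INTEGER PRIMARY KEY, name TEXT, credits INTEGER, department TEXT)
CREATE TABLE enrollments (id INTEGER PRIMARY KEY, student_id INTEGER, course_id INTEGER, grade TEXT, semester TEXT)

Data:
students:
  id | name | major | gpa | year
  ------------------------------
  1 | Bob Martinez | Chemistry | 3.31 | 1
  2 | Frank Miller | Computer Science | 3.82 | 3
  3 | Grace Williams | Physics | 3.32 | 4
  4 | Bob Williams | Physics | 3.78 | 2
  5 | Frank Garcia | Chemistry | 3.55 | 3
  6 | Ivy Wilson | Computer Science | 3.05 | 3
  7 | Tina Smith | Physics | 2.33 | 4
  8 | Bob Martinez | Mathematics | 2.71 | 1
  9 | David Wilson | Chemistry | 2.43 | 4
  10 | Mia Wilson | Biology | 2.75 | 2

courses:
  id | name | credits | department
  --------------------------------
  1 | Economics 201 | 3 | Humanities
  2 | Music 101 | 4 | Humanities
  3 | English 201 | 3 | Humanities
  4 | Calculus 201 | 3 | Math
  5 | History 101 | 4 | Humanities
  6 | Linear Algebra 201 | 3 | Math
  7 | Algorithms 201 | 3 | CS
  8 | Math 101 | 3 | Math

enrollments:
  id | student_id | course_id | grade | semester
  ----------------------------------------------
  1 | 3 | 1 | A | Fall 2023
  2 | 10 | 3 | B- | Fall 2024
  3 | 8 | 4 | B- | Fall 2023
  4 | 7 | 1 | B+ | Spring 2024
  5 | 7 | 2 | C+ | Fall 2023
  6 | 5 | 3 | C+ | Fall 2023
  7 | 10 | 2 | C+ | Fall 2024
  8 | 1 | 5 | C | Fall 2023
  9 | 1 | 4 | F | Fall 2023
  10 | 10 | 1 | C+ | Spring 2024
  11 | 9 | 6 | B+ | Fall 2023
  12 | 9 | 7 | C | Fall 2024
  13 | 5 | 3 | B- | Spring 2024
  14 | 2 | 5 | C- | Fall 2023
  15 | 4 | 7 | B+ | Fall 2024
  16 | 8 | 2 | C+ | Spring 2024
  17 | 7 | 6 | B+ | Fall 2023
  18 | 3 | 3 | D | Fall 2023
SELECT c.id, p.name AS course, c.semester FROM enrollments c JOIN courses p ON c.course_id = p.id

Execution result:
id | course | semester
1 | Economics 201 | Fall 2023
2 | English 201 | Fall 2024
3 | Calculus 201 | Fall 2023
4 | Economics 201 | Spring 2024
5 | Music 101 | Fall 2023
6 | English 201 | Fall 2023
7 | Music 101 | Fall 2024
8 | History 101 | Fall 2023
9 | Calculus 201 | Fall 2023
10 | Economics 201 | Spring 2024
11 | Linear Algebra 201 | Fall 2023
12 | Algorithms 201 | Fall 2024
13 | English 201 | Spring 2024
14 | History 101 | Fall 2023
15 | Algorithms 201 | Fall 2024
16 | Music 101 | Spring 2024
17 | Linear Algebra 201 | Fall 2023
18 | English 201 | Fall 2023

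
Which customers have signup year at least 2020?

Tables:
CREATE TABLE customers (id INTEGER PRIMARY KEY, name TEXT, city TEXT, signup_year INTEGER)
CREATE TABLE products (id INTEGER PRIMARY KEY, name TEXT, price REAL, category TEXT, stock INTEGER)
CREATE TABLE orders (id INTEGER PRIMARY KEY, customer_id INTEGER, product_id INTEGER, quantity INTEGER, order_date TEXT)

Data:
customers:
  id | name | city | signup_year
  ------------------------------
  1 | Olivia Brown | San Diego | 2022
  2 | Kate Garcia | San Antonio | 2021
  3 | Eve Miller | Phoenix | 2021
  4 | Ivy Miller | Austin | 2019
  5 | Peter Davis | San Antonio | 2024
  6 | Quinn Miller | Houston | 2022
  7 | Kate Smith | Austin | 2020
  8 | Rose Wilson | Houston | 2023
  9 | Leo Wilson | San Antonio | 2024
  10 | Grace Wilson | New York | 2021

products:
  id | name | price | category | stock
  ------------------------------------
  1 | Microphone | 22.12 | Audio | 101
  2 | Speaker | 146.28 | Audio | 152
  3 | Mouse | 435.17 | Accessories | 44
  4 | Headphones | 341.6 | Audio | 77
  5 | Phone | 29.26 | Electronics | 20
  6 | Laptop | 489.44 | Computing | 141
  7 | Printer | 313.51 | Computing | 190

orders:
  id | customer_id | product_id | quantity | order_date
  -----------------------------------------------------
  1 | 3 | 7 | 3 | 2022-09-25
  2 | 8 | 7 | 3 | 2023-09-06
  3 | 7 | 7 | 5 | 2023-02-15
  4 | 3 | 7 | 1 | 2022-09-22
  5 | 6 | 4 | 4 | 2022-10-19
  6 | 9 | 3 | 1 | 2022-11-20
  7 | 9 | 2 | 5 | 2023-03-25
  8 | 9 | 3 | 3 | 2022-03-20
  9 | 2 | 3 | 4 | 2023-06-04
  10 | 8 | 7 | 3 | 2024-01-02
SELECT name, signup_year FROM customers WHERE signup_year >= 2020

Execution result:
name | signup_year
Olivia Brown | 2022
Kate Garcia | 2021
Eve Miller | 2021
Peter Davis | 2024
Quinn Miller | 2022
Kate Smith | 2020
Rose Wilson | 2023
Leo Wilson | 2024
Grace Wilson | 2021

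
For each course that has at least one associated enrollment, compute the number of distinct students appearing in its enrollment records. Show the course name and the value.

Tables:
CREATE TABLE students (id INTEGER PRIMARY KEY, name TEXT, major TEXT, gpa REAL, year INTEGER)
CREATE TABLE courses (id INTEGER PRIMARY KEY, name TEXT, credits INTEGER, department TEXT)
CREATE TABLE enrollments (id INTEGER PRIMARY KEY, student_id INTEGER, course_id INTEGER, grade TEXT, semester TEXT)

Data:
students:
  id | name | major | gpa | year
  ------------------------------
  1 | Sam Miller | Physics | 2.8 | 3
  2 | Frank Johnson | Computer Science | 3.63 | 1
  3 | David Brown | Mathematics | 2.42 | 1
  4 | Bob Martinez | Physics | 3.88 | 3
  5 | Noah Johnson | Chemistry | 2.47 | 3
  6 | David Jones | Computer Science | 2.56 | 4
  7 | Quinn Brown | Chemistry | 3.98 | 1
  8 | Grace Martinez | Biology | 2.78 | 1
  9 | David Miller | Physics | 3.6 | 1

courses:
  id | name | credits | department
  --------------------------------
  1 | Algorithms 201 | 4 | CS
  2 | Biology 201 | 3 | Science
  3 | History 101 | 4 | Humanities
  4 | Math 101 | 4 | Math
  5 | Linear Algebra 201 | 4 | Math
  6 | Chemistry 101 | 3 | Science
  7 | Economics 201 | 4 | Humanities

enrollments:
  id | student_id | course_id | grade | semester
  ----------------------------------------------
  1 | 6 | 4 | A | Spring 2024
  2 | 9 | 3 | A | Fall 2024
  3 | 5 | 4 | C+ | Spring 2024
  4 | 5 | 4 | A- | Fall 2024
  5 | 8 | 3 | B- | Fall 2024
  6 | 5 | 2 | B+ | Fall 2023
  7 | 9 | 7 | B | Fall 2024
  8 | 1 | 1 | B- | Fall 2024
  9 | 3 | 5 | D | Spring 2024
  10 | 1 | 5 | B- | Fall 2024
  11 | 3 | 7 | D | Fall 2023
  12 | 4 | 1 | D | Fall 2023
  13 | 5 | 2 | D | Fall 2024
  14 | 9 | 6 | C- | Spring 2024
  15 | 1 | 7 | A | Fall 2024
SELECT p.name, COUNT(DISTINCT c.student_id) AS distinct_student_count FROM enrollments c JOIN courses p ON c.course_id = p.id GROUP BY p.id, p.name

Execution result:
name | distinct_student_count
Algorithms 201 | 2
Biology 201 | 1
History 101 | 2
Math 101 | 2
Linear Algebra 201 | 2
Chemistry 101 | 1
Economics 201 | 3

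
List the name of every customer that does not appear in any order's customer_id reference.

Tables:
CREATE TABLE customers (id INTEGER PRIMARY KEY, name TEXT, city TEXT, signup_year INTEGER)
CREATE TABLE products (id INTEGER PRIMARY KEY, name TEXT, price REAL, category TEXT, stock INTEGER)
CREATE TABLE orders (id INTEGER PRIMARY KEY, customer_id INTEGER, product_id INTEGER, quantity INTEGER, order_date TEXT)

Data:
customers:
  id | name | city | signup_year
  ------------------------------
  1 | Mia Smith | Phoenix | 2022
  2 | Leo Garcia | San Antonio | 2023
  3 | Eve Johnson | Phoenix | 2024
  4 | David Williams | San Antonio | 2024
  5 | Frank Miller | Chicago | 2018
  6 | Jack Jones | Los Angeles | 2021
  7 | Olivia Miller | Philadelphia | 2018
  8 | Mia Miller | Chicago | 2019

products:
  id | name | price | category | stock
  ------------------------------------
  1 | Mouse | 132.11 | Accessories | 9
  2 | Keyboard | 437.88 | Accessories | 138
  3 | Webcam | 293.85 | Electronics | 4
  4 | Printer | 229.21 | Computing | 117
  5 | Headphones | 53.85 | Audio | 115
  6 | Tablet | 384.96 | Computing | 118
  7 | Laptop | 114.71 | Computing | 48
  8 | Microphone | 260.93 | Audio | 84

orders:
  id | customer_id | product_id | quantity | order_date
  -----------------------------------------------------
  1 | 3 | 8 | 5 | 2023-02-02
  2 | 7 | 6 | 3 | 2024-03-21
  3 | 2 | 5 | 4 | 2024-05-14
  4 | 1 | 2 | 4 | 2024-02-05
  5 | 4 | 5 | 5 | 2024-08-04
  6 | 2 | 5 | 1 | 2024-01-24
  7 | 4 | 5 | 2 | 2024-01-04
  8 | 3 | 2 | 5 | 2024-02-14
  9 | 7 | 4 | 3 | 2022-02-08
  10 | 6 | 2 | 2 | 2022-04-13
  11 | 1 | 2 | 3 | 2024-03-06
SELECT p.name FROM customers p LEFT JOIN orders c ON c.customer_id = p.id WHERE c.id IS NULL

Execution result:
name
Frank Miller
Mia Miller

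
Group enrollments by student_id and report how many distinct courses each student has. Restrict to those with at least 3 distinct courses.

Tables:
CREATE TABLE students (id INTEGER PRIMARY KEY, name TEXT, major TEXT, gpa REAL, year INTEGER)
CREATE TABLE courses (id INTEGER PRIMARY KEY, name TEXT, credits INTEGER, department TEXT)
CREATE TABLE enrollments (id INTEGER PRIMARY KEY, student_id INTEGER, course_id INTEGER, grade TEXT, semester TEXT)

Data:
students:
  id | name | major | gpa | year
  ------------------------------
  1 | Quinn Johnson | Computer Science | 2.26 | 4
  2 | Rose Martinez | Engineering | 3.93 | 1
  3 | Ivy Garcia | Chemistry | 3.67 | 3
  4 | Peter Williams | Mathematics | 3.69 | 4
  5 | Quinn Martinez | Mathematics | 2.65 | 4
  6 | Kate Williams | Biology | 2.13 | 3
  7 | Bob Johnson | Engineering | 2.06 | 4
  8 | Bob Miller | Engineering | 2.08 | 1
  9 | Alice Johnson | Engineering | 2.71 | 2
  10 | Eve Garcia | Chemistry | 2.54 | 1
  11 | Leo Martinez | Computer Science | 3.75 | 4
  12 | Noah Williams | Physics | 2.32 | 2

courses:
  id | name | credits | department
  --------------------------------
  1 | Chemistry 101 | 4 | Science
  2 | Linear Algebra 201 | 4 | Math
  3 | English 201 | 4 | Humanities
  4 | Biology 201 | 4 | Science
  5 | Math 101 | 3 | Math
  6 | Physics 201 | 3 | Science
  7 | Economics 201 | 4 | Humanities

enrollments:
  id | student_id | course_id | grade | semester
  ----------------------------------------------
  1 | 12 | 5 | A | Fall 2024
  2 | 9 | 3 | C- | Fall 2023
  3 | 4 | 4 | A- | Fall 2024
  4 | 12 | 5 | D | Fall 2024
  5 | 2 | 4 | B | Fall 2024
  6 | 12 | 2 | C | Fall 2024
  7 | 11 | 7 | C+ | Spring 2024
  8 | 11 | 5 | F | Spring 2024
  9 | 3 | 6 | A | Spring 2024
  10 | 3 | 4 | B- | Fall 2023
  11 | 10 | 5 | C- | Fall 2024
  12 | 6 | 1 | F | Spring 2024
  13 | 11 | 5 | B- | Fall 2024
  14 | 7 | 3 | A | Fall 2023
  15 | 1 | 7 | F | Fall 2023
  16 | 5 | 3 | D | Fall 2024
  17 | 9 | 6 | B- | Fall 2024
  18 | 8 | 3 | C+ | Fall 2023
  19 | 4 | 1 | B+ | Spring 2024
SELECT student_id, COUNT(DISTINCT course_id) AS distinct_course_count FROM enrollments GROUP BY student_id HAVING COUNT(DISTINCT course_id) >= 3

Execution result:
(no rows)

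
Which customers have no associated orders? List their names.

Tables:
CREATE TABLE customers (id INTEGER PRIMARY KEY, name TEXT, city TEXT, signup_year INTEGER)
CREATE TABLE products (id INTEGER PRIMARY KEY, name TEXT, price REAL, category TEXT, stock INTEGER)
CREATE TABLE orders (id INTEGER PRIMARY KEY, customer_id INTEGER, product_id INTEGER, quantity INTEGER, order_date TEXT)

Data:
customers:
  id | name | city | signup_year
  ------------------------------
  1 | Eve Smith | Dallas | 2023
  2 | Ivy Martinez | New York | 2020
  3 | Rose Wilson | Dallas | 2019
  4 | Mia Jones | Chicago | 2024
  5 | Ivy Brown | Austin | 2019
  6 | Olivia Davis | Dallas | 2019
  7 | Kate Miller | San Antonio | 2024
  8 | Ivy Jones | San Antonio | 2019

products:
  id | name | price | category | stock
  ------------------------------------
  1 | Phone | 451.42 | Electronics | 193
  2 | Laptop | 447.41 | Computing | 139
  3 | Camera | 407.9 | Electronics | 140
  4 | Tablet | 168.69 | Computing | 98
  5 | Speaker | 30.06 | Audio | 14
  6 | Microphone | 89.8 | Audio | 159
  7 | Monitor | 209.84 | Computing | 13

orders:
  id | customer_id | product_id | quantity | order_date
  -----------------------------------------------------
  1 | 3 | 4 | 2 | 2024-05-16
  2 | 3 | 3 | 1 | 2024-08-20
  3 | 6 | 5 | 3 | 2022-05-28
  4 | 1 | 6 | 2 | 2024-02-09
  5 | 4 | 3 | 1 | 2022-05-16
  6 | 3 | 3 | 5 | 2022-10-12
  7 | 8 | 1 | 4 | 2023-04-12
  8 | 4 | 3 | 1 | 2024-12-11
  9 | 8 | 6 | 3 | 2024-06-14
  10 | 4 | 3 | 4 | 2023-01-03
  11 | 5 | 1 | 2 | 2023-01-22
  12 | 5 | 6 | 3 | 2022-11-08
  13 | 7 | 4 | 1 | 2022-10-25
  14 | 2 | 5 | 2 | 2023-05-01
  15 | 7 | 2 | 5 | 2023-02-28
SELECT p.name FROM customers p LEFT JOIN orders c ON c.customer_id = p.id WHERE c.id IS NULL

Execution result:
(no rows)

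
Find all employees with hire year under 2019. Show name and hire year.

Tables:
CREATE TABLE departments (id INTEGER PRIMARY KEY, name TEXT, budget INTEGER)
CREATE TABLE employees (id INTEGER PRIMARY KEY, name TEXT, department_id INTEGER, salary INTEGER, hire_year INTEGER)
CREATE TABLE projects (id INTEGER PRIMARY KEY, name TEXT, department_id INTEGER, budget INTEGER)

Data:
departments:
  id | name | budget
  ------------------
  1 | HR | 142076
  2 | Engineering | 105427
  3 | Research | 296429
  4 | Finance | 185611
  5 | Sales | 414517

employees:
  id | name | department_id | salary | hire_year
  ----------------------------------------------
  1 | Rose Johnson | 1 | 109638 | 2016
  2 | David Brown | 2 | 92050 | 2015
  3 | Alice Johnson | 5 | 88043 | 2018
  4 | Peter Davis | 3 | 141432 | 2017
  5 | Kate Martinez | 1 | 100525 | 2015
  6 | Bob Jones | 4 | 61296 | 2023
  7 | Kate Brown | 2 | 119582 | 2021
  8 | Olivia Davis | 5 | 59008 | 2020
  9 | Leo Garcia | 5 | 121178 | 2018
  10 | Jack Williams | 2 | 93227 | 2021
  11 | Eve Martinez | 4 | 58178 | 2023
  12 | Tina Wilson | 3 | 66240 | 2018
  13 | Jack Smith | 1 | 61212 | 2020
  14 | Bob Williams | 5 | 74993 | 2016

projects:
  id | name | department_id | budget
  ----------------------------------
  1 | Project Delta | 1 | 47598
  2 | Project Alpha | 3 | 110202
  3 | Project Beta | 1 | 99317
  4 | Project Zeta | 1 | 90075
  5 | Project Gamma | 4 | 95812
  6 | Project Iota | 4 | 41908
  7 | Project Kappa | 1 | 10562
SELECT name, hire_year FROM employees WHERE hire_year < 2019

Execution result:
name | hire_year
Rose Johnson | 2016
David Brown | 2015
Alice Johnson | 2018
Peter Davis | 2017
Kate Martinez | 2015
Leo Garcia | 2018
Tina Wilson | 2018
Bob Williams | 2016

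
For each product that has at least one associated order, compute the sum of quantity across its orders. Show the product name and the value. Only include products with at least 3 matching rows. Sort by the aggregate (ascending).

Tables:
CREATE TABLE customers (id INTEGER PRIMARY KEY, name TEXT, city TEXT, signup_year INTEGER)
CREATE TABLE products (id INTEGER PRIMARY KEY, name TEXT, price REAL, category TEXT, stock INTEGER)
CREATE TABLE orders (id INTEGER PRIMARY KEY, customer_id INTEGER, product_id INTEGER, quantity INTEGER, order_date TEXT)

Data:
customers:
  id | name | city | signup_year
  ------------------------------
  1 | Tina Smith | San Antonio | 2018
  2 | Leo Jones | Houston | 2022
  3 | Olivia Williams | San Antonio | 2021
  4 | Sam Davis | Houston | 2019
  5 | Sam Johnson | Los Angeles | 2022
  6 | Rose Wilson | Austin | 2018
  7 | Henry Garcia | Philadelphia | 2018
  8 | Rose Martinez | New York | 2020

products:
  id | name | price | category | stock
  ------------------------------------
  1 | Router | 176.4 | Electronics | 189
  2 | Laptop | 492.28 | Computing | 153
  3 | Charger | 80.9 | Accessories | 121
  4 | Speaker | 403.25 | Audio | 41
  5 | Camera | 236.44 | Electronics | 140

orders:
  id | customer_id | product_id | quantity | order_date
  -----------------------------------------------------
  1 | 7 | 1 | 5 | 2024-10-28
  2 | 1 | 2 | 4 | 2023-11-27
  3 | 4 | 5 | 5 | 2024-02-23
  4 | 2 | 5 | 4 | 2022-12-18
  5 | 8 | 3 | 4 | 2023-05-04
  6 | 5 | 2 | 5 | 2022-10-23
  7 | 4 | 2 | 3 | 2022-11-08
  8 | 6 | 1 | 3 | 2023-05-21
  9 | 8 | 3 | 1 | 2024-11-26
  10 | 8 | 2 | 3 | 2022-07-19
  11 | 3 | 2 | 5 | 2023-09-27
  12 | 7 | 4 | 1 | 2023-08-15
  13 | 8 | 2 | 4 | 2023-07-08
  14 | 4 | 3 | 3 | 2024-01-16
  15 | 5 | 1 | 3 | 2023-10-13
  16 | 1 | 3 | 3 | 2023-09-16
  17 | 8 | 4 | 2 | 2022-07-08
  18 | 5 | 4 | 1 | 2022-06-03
SELECT p.name, SUM(c.quantity) AS sum_quantity FROM orders c JOIN products p ON c.product_id = p.id GROUP BY p.id, p.name HAVING COUNT(*) >= 3 ORDER BY sum_quantity ASC

Execution result:
name | sum_quantity
Speaker | 4
Router | 11
Charger | 11
Laptop | 24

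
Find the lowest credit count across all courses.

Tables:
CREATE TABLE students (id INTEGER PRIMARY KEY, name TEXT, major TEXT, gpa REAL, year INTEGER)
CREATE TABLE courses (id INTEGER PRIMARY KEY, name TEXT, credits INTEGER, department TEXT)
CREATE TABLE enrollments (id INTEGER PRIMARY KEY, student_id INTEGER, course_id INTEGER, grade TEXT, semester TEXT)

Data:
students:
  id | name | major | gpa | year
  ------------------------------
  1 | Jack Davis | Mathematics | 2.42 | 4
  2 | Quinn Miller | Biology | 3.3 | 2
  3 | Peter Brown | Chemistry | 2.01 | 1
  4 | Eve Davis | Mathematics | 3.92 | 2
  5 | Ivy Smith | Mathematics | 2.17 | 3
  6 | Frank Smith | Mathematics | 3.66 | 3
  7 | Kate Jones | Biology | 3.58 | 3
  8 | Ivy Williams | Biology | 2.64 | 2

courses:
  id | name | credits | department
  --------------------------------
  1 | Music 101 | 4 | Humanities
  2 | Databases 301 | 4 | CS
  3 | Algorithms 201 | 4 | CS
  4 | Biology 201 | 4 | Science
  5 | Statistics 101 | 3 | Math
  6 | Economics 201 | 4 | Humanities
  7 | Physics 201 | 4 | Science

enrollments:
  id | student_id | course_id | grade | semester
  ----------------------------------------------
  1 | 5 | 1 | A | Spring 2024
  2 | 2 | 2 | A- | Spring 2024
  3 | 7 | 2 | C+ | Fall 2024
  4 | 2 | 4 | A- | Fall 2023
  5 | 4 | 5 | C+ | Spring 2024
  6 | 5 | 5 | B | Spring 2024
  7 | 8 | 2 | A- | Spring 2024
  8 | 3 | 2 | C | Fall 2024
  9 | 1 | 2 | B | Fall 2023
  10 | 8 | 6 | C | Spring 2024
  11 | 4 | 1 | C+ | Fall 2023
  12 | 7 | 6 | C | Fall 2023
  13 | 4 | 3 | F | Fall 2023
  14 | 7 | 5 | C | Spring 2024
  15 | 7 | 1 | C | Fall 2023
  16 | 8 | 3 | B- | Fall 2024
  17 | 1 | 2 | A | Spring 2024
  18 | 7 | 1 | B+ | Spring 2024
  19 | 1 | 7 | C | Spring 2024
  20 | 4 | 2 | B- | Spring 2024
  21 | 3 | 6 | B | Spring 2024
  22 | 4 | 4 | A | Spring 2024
SELECT MIN(credits) FROM courses

Execution result:
3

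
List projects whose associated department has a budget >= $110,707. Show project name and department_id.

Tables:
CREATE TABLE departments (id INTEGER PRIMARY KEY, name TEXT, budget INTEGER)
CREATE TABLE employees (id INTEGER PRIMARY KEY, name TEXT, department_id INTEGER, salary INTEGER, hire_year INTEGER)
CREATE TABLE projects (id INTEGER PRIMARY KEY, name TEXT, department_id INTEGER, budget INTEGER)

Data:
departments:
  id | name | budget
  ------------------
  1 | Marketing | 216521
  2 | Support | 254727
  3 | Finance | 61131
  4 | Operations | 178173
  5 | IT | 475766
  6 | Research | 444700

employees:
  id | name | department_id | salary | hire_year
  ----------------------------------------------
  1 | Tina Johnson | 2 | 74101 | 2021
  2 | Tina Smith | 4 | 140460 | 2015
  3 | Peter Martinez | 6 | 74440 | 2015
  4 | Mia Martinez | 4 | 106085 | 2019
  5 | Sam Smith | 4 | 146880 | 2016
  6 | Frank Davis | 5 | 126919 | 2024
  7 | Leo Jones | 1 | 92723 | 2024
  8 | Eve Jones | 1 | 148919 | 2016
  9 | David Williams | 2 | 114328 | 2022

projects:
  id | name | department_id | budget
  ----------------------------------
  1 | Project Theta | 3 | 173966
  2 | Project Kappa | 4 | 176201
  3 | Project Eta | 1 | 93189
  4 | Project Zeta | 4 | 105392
SELECT name, department_id FROM projects WHERE department_id IN (SELECT id FROM departments WHERE budget >= 110707)

Execution result:
name | department_id
Project Kappa | 4
Project Eta | 1
Project Zeta | 4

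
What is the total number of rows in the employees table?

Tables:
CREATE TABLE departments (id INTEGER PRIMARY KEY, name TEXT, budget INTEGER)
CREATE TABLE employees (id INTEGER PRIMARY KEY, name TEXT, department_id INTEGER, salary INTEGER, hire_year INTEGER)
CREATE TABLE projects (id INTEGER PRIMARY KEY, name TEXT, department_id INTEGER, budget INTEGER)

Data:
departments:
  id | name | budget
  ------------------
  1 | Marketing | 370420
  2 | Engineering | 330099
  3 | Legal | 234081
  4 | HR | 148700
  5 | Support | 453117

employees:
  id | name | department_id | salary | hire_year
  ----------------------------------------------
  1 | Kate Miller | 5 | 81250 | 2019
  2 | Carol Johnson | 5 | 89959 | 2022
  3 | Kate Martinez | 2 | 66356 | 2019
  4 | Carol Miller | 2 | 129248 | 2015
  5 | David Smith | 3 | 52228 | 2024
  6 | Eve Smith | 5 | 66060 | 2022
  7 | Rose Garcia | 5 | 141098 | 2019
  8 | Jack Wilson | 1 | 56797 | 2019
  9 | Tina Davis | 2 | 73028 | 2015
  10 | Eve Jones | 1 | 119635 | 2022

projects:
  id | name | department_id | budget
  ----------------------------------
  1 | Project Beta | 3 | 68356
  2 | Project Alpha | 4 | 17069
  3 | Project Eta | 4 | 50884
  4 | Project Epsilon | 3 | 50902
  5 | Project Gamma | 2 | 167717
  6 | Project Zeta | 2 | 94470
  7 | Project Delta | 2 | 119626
SELECT COUNT(*) FROM employees

Execution result:
10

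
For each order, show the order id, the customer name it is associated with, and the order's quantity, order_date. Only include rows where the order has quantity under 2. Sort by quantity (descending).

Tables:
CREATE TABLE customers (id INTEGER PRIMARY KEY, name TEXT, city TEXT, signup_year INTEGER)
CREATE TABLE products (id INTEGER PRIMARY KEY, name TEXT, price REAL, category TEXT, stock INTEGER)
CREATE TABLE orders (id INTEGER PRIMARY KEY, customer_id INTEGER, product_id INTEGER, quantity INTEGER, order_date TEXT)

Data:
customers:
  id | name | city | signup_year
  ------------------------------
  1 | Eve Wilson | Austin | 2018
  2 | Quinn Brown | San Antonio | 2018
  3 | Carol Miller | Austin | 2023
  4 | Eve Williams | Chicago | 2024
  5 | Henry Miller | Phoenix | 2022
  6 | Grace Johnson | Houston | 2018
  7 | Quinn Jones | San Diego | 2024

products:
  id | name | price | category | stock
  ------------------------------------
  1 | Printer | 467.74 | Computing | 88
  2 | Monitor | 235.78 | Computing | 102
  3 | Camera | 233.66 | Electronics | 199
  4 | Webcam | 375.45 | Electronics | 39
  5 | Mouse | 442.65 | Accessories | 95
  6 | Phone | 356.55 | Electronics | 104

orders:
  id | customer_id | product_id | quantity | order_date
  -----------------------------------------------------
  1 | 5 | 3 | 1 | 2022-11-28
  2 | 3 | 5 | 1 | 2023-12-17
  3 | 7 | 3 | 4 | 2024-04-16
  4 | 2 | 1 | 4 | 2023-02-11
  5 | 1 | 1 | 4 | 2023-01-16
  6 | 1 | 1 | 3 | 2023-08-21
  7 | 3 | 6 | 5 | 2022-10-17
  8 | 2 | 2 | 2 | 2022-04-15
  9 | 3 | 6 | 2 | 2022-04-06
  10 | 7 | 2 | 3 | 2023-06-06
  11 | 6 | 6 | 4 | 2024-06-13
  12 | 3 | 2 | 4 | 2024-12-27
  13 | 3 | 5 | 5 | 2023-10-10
SELECT c.id, p.name AS customer, c.quantity, c.order_date FROM orders c JOIN customers p ON c.customer_id = p.id WHERE c.quantity < 2 ORDER BY c.quantity DESC

Execution result:
id | customer | quantity | order_date
1 | Henry Miller | 1 | 2022-11-28
2 | Carol Miller | 1 | 2023-12-17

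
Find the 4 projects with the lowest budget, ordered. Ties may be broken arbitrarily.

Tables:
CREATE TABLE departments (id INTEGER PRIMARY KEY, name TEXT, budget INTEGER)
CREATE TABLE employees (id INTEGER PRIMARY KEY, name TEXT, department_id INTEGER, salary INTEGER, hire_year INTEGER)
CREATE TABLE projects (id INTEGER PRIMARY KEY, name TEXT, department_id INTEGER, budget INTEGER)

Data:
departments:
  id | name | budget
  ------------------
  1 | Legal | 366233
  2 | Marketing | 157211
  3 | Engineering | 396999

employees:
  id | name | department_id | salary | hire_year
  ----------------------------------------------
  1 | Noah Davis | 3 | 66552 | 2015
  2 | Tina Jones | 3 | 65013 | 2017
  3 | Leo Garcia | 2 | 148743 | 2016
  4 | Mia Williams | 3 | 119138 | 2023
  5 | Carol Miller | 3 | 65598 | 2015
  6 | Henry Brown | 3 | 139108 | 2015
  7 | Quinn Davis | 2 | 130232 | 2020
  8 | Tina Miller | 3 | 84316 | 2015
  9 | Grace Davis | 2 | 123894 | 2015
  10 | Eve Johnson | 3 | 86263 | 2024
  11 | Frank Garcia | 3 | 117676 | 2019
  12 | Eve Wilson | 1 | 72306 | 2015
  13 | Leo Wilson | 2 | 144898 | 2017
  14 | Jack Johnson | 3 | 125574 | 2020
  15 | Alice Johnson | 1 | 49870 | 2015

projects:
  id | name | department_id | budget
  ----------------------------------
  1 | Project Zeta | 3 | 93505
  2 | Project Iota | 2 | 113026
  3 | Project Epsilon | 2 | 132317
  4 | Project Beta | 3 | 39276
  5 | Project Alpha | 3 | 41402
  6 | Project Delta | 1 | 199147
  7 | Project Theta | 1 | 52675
SELECT name, budget FROM projects ORDER BY budget ASC LIMIT 4

Execution result:
name | budget
Project Beta | 39276
Project Alpha | 41402
Project Theta | 52675
Project Zeta | 93505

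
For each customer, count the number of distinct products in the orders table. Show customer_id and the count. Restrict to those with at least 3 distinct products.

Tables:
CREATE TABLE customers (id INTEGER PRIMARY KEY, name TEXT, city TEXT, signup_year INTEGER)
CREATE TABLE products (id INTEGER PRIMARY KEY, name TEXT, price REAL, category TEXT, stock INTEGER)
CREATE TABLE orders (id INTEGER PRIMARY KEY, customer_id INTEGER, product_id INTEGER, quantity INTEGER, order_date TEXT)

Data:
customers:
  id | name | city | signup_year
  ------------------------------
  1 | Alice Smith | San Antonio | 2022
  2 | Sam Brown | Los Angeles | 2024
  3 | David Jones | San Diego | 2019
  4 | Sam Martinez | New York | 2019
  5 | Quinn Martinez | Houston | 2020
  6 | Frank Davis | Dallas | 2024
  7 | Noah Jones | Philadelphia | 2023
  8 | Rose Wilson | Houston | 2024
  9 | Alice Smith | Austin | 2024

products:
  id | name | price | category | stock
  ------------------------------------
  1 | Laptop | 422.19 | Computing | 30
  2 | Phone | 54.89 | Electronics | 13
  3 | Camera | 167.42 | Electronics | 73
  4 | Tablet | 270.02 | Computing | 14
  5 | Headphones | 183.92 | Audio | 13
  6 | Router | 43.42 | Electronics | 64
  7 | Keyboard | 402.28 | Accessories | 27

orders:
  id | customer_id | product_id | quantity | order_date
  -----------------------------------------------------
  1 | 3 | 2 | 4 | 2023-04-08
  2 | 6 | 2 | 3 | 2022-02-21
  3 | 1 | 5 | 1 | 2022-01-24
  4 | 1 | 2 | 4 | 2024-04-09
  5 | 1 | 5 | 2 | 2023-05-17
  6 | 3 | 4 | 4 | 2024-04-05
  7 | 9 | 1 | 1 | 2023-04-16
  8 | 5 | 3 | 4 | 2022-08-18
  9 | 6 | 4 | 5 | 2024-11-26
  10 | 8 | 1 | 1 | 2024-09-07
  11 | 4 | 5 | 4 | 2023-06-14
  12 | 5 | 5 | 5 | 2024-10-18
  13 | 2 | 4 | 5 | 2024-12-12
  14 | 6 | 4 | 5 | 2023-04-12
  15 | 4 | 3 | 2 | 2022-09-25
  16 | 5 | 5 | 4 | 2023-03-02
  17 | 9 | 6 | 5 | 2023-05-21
SELECT customer_id, COUNT(DISTINCT product_id) AS distinct_product_count FROM orders GROUP BY customer_id HAVING COUNT(DISTINCT product_id) >= 3

Execution result:
(no rows)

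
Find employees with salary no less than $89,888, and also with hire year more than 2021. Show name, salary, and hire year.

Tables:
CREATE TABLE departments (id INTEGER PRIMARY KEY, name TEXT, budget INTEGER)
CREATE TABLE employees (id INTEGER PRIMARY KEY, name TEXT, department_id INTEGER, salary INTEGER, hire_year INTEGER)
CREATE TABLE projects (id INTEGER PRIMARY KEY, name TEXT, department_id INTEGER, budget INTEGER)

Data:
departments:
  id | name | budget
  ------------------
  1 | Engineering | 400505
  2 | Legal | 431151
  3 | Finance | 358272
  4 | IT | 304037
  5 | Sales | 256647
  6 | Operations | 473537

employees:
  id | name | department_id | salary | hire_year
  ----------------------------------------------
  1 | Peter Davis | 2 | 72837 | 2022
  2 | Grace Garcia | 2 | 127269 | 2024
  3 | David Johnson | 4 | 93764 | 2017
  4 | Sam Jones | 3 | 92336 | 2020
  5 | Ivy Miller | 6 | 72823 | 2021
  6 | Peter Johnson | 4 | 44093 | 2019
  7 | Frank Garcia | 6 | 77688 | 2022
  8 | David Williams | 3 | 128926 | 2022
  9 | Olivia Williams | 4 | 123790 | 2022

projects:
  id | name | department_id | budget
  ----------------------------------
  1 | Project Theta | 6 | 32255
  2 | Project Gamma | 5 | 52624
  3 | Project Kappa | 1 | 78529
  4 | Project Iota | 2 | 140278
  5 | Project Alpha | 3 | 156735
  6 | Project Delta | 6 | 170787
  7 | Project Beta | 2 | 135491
SELECT name, salary, hire_year FROM employees WHERE salary >= 89888 AND hire_year > 2021

Execution result:
name | salary | hire_year
Grace Garcia | 127269 | 2024
David Williams | 128926 | 2022
Olivia Williams | 123790 | 2022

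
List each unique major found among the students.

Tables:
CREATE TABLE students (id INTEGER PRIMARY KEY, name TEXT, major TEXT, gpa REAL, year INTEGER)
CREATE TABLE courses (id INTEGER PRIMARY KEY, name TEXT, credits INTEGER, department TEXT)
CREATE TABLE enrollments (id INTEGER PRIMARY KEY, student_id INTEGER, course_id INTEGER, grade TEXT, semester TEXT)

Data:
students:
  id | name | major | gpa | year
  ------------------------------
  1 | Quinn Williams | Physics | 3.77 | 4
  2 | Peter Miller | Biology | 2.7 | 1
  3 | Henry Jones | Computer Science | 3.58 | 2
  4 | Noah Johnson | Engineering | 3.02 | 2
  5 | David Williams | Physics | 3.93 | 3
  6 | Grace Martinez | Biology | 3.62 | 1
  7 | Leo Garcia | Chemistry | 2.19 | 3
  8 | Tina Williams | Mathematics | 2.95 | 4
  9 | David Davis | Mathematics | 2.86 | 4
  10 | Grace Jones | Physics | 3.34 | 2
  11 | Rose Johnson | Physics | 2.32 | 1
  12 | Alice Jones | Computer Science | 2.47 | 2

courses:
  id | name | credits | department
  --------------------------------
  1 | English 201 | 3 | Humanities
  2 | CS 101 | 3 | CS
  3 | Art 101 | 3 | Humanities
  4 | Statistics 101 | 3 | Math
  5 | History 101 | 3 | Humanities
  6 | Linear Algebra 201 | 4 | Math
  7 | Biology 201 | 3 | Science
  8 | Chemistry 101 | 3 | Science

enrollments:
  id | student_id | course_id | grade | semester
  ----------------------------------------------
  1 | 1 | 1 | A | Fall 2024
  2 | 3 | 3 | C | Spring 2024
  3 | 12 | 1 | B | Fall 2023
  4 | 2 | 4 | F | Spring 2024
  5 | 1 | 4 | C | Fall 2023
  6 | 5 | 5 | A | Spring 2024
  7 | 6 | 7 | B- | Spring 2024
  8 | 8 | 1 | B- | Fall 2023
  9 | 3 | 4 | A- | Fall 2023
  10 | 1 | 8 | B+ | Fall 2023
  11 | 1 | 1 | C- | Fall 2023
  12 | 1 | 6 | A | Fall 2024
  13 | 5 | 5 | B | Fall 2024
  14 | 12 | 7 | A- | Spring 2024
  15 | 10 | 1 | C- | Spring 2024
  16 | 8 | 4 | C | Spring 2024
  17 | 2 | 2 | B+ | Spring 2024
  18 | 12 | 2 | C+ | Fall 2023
SELECT DISTINCT major FROM students

Execution result:
major
Physics
Biology
Computer Science
Engineering
Chemistry
Mathematics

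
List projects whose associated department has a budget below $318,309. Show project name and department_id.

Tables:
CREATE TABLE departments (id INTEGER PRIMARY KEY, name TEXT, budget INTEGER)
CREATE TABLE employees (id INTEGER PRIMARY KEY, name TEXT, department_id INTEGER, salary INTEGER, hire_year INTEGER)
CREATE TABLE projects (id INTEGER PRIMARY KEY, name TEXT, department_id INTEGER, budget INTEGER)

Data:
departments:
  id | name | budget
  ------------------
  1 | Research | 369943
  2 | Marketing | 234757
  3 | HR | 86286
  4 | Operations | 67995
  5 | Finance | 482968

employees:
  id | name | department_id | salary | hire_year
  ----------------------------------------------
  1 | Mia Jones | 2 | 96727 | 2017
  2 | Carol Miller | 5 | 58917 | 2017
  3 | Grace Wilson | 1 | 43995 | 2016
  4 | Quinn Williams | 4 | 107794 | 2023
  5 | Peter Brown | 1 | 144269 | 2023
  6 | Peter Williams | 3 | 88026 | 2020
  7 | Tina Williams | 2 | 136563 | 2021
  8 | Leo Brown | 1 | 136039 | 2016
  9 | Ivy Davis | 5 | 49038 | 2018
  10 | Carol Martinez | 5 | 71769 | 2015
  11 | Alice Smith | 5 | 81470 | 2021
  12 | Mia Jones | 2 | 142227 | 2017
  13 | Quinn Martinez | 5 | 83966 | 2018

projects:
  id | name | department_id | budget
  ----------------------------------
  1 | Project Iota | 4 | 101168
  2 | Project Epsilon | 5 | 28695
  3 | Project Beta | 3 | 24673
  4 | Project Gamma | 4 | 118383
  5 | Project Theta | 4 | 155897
SELECT name, department_id FROM projects WHERE department_id IN (SELECT id FROM departments WHERE budget < 318309)

Execution result:
name | department_id
Project Iota | 4
Project Beta | 3
Project Gamma | 4
Project Theta | 4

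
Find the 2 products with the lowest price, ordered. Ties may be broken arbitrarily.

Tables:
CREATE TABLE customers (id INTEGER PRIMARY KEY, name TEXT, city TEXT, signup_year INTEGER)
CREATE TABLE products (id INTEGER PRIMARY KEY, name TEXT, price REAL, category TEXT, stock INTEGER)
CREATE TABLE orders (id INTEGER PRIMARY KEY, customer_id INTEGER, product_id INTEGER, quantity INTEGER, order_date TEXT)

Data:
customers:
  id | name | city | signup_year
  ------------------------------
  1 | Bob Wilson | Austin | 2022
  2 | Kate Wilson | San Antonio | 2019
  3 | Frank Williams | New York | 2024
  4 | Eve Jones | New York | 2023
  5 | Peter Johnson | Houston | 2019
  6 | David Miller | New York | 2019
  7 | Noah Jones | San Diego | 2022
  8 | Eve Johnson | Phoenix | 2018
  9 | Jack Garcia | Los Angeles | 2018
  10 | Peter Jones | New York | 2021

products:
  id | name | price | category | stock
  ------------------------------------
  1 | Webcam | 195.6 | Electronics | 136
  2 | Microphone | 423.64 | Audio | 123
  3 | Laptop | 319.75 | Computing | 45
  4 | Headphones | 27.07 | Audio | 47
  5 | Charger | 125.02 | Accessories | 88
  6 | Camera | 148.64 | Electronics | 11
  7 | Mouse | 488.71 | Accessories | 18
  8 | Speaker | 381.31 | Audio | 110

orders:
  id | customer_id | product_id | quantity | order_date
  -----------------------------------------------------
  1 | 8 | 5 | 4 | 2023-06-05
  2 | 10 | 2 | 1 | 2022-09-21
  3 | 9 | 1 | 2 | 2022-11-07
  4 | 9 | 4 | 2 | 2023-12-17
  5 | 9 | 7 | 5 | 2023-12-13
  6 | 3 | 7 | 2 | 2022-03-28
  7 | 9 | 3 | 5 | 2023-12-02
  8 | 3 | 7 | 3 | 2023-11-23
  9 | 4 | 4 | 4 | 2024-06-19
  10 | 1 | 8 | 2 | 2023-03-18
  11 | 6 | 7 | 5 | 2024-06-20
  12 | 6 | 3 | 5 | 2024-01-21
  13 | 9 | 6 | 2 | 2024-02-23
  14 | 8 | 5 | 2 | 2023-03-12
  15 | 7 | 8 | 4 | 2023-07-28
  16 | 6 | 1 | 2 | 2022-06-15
SELECT name, price FROM products ORDER BY price ASC LIMIT 2

Execution result:
name | price
Headphones | 27.07
Charger | 125.02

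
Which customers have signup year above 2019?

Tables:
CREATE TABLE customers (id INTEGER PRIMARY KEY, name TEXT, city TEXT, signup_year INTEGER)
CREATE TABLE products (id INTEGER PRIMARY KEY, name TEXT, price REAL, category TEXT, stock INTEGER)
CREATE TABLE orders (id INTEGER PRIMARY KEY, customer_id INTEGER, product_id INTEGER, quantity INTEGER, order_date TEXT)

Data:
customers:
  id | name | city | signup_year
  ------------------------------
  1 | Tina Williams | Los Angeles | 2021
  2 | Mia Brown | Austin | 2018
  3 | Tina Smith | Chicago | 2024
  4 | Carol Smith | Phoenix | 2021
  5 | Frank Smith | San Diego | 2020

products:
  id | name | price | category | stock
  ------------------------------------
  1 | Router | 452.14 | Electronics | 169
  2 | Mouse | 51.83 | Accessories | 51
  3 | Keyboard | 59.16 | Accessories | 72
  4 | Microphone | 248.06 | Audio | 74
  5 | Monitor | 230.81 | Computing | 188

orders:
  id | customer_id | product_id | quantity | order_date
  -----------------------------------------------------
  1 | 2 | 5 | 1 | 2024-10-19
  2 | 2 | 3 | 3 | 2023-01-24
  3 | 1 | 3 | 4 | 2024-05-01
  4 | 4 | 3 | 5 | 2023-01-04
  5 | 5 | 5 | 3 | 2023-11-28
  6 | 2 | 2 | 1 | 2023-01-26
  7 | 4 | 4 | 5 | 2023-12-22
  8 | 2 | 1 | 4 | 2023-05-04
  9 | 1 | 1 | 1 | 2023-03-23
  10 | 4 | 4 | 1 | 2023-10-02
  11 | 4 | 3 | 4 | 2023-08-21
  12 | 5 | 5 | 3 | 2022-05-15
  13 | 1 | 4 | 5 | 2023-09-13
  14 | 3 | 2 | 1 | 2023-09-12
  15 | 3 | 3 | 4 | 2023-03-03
SELECT name, signup_year FROM customers WHERE signup_year > 2019

Execution result:
name | signup_year
Tina Williams | 2021
Tina Smith | 2024
Carol Smith | 2021
Frank Smith | 2020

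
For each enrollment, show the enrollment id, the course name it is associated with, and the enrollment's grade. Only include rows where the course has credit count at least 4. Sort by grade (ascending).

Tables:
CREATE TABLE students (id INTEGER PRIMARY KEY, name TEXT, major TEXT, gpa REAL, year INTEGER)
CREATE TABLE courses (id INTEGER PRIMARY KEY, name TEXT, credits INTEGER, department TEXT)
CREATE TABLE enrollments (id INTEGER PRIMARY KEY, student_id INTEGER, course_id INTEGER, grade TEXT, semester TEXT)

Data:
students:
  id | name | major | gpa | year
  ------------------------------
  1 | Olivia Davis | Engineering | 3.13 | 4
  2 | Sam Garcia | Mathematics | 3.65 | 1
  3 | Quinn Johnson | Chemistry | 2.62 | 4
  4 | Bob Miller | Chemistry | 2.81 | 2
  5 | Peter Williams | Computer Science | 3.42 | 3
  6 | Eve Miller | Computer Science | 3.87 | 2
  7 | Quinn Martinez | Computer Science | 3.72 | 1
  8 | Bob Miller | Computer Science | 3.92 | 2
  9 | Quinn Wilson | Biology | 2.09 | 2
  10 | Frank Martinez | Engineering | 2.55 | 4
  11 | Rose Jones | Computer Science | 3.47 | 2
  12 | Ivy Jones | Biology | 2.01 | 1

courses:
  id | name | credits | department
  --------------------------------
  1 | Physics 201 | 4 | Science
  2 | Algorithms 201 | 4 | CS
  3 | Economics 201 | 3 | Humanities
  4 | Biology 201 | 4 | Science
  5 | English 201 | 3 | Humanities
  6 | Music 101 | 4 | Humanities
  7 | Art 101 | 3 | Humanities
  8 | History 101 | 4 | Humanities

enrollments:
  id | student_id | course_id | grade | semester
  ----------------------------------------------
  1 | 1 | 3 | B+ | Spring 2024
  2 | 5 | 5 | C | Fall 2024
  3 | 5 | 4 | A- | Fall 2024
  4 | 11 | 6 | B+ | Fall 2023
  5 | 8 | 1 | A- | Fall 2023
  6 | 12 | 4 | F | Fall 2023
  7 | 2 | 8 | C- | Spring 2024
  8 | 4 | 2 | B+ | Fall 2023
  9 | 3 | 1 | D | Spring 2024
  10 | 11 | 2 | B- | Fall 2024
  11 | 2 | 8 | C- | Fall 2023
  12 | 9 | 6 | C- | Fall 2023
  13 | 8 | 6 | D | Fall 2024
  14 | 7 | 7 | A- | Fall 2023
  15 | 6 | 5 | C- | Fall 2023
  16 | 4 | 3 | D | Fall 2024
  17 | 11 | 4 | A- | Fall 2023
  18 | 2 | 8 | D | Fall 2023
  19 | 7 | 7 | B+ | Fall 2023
SELECT c.id, p.name AS course, c.grade FROM enrollments c JOIN courses p ON c.course_id = p.id WHERE p.credits >= 4 ORDER BY c.grade ASC

Execution result:
id | course | grade
3 | Biology 201 | A-
5 | Physics 201 | A-
17 | Biology 201 | A-
4 | Music 101 | B+
8 | Algorithms 201 | B+
10 | Algorithms 201 | B-
7 | History 101 | C-
11 | History 101 | C-
12 | Music 101 | C-
9 | Physics 201 | D
13 | Music 101 | D
18 | History 101 | D
6 | Biology 201 | F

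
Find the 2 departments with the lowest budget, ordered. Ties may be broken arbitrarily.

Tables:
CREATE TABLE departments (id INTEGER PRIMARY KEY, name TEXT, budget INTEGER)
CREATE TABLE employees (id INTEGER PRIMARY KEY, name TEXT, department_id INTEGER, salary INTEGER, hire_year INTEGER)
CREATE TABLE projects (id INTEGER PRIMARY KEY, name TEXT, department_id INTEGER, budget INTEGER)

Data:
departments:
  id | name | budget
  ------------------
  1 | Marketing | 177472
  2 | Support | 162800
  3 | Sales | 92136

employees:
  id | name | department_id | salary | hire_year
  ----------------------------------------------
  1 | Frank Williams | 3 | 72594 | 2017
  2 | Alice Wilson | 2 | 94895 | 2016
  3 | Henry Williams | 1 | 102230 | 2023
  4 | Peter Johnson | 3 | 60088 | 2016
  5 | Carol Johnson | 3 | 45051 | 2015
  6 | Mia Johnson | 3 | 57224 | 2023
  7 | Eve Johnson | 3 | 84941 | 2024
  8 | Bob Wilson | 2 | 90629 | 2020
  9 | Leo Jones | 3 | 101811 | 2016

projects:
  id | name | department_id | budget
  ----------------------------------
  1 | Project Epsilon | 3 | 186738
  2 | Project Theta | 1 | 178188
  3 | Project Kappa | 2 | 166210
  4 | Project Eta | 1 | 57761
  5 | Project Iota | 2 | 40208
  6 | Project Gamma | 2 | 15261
SELECT name, budget FROM departments ORDER BY budget ASC LIMIT 2

Execution result:
name | budget
Sales | 92136
Support | 162800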